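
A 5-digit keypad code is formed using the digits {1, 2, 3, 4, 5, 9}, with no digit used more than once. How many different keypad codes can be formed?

With no repetition, fill the 5 digits in order: 6 choices, then 5, down to 2.
That product is 6 × 5 × 4 × 3 × 2 = 720.

720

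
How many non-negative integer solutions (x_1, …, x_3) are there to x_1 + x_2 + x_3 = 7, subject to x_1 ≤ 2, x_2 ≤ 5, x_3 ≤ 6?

By stars and bars, unrestricted non-negative solutions to x_1+…+x_3 = 7 number C(7+2,2) = 36.
Subtract solutions that violate a single cap (substitute x_i' = x_i − (cap_i+1)): x_1 ≥ 3 gives C(6,2) = 15; x_2 ≥ 6 gives C(3,2) = 3; x_3 ≥ 7 gives C(2,2) = 1. Together 19.
No two caps can be exceeded simultaneously, so the pair terms are all 0.
By inclusion–exclusion the count is 36 − 19 + 0 = 17.

17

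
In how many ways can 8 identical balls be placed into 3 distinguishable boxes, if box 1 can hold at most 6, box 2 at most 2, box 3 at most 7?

20

Without the upper bounds there are C(10,2) = 45 ways to split 8 among 3 boxes.
Subtract solutions that violate a single cap (substitute x_i' = x_i − (cap_i+1)): x_1 ≥ 7 gives C(3,2) = 3; x_2 ≥ 3 gives C(7,2) = 21; x_3 ≥ 8 gives C(2,2) = 1. Together 25.
No two caps can be exceeded simultaneously, so the pair terms are all 0.
By inclusion–exclusion the count is 45 − 25 + 0 = 20.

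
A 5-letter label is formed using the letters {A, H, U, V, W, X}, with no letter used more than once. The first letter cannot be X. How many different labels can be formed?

600

The first letter has 6−1 = 5 choices (anything except X).
The remaining 4 letters are filled from the other 5 symbols without repetition: 5 × 4 × 3 × 2 = 120.
Total: 5 × 120 = 600.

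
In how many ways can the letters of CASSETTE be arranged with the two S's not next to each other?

3780

Total arrangements of CASSETTE: 8!/(2!·2!·2!) = 5040.
Arrangements with the S's together: treat SS as one letter, giving (7)!/(2!·2!) = 1260.
Subtracting, 5040 − 1260 = 3780 arrangements keep the S's apart.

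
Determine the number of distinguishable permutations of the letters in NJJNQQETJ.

The 9 letters of NJJNQQETJ have repeats: J appearing 3 times, N appearing twice, and Q appearing twice.
So there are 9! / (3!·2!·2!) = 15120 distinguishable arrangements.

15120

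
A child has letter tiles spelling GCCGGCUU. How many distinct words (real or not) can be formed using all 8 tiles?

560

The 8 letters of GCCGGCUU have repeats: C appearing 3 times, G appearing 3 times, and U appearing twice.
The number of distinct arrangements is 8!/(3!·3!·2!) = 40320/72 = 560.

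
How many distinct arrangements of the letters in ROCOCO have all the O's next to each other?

Treat the 3 copies of O as a single block. The multiset to arrange is then {OOO, C, C, R}, 4 items in all.
That gives (4)!/(2!) = 12 arrangements.

12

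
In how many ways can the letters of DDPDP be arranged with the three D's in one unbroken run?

3

Treat the 3 copies of D as a single block. The multiset to arrange is then {DDD, P, P}, 3 items in all.
That gives (3)!/(2!) = 3 arrangements.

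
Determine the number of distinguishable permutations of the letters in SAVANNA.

420

SAVANNA has 7 letters with A appearing 3 times and N appearing twice.
Dividing 7! = 5040 by 3!·2! = 12 for the repeated letters gives 420.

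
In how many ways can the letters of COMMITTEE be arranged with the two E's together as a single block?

10080

Treat the 2 copies of E as a single block. The multiset to arrange is then {EE, C, I, M, M, O, T, T}, 8 items in all.
That gives (8)!/(2!·2!) = 10080 arrangements.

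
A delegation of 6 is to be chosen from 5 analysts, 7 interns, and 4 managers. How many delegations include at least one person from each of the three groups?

6545

Total 6-person selections from all 16: C(16,6) = 8008.
Subtract selections that omit an entire group: no analysts → C(11,6) = 462; no interns → C(9,6) = 84; no managers → C(12,6) = 924.
Add back selections omitting two groups (i.e. drawn from a single group): C(5,6) + C(7,6) + C(4,6) = 7.
By inclusion–exclusion: 8008 − 1470 + 7 = 6545.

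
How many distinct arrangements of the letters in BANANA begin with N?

20

Fix N in the first position and arrange the remaining 5 letters.
Those 5 letters have A appearing 3 times, giving (5)!/(3!) = 20.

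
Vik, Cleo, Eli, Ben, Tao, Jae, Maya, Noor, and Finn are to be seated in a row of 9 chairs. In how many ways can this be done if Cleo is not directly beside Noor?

282240

Of the 9! = 362880 arrangements, those with Cleo and Noor adjacent number 2 × 8! = 80640 (treat the pair as a block with 2 internal orders).
Complementary counting: 362880 − 80640 = 282240.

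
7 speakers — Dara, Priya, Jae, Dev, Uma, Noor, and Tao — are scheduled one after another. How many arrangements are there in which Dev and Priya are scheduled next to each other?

1440

Glue Dev and Priya into one block (2 internal orders), leaving 6 units to arrange in a row.
So the count is 2·(6)! = 1440.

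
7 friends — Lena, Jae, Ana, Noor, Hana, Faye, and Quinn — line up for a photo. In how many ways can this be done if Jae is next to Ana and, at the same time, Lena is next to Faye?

480

Treat {Jae,Ana} as one block (2 orders) and {Lena,Faye} as another (2 orders).
That leaves 5 units to arrange: 2 × 2 × 5! = 4 × 120 = 480.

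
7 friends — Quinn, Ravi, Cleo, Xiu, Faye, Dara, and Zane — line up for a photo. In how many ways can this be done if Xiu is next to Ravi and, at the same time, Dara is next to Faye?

480

Treat {Xiu,Ravi} as one block (2 orders) and {Dara,Faye} as another (2 orders).
That leaves 5 units to arrange: 2 × 2 × 5! = 4 × 120 = 480.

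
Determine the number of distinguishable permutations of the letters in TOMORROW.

Letter multiplicities in TOMORROW: M×1, O×3, R×2, T×1, W×1.
The number of distinct arrangements is 8!/(3!·2!) = 40320/12 = 3360.

3360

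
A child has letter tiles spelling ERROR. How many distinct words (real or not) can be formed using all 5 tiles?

The 5 letters of ERROR have repeats: R appearing 3 times.
The number of distinct arrangements is 5!/(3!) = 120/6 = 20.

20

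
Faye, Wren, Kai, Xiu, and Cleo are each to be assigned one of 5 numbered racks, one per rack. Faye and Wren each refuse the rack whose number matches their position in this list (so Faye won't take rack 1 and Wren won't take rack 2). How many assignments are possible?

Let Aᵢ (for i ∈ {1, 2}) be the placements that put person i in their forbidden rack. Any j of these fix j positions, leaving (5−j)! ways to fill the rest, and there are C(2,j) ways to pick which j.
By inclusion–exclusion, the number of valid placements is Σ_{j=0}^{2} (−1)^j C(2,j)·(5−j)!.
Computing: 120 − 48 + 6 = 78.

78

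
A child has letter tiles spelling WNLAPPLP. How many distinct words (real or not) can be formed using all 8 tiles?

3360

The 8 letters of WNLAPPLP have repeats: L appearing twice and P appearing 3 times.
Dividing 8! = 40320 by 3!·2! = 12 for the repeated letters gives 3360.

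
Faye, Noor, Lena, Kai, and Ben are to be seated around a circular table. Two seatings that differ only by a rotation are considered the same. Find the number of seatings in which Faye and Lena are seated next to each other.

12

Glue Faye and Lena into a block (2 internal orders). Seating 4 units around a circle gives (3)! arrangements.
So 2 × (3)! = 2 × 6 = 12.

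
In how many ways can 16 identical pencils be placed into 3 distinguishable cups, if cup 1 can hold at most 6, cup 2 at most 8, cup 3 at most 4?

Ignoring the caps, the number of non-negative solutions to x_1+…+x_3 = 16 is C(18,2) = 153.
Subtract solutions that violate a single cap (substitute x_i' = x_i − (cap_i+1)): x_1 ≥ 7 gives C(11,2) = 55; x_2 ≥ 9 gives C(9,2) = 36; x_3 ≥ 5 gives C(13,2) = 78. Together 169.
Add back pairs where two caps are both exceeded: 1 + 15 + 6 = 22.
By inclusion–exclusion the count is 153 − 169 + 22 = 6.

6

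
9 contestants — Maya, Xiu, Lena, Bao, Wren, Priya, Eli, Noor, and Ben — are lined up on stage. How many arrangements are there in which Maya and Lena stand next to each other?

Glue Maya and Lena into one block (2 internal orders), leaving 8 units to arrange in a row.
So the count is 2·(8)! = 80640.

80640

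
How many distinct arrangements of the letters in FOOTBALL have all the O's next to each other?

Treat the 2 copies of O as a single block. The multiset to arrange is then {OO, A, B, F, L, L, T}, 7 items in all.
That gives (7)!/(2!) = 2520 arrangements.

2520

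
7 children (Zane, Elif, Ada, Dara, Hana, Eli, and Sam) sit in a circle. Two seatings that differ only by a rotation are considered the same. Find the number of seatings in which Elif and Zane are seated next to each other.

240

Glue Elif and Zane into a block (2 internal orders). Seating 6 units around a circle gives (5)! arrangements.
So 2 × (5)! = 2 × 120 = 240.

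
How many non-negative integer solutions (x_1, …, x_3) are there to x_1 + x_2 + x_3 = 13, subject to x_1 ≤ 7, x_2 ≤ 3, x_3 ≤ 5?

6

Without the upper bounds there are C(15,2) = 105 ways to split 13 among 3 variables.
Subtract solutions that violate a single cap (substitute x_i' = x_i − (cap_i+1)): x_1 ≥ 8 gives C(7,2) = 21; x_2 ≥ 4 gives C(11,2) = 55; x_3 ≥ 6 gives C(9,2) = 36. Together 112.
Add back pairs where two caps are both exceeded: 3 + 0 + 10 = 13.
By inclusion–exclusion the count is 105 − 112 + 13 = 6.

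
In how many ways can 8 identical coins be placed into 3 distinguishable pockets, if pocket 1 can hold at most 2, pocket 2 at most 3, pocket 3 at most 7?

11

Ignoring the caps, the number of non-negative solutions to x_1+…+x_3 = 8 is C(10,2) = 45.
Subtract solutions that violate a single cap (substitute x_i' = x_i − (cap_i+1)): x_1 ≥ 3 gives C(7,2) = 21; x_2 ≥ 4 gives C(6,2) = 15; x_3 ≥ 8 gives C(2,2) = 1. Together 37.
Add back pairs where two caps are both exceeded: 3 + 0 + 0 = 3.
By inclusion–exclusion the count is 45 − 37 + 3 = 11.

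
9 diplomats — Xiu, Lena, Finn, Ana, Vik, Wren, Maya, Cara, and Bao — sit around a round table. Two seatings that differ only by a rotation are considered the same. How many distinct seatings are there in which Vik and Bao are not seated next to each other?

All circular seatings of 9 people number (8)! = 40320.
Seatings with Vik beside Bao: treat them as a block with 2 internal orders, giving 2 × (7)! = 10080.
Subtracting, 40320 − 10080 = 30240.

30240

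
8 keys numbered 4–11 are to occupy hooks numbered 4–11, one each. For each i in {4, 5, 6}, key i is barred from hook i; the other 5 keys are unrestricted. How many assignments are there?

27240

Let Aᵢ (for i ∈ {4, 5, 6}) be the placements that put key i in its forbidden hook. Any j of these fix j positions, leaving (8−j)! ways to fill the rest, and there are C(3,j) ways to pick which j.
By inclusion–exclusion, the number of valid placements is Σ_{j=0}^{3} (−1)^j C(3,j)·(8−j)!.
Computing: 40320 − 15120 + 2160 − 120 = 27240.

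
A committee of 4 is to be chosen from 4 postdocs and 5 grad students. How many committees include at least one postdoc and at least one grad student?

120

Unrestricted: C(9,4) = 126 ways to pick any 4 of the 9.
Subtract selections that omit an entire group: no postdocs → C(5,4) = 5; no grad students → C(4,4) = 1.
Both groups omitted at once is impossible, so 126 − 6 = 120.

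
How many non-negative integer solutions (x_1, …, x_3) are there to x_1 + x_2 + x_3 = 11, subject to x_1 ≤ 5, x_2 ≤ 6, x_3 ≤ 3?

10

Ignoring the caps, the number of non-negative solutions to x_1+…+x_3 = 11 is C(13,2) = 78.
Subtract solutions that violate a single cap (substitute x_i' = x_i − (cap_i+1)): x_1 ≥ 6 gives C(7,2) = 21; x_2 ≥ 7 gives C(6,2) = 15; x_3 ≥ 4 gives C(9,2) = 36. Together 72.
Add back pairs where two caps are both exceeded: 0 + 3 + 1 = 4.
By inclusion–exclusion the count is 78 − 72 + 4 = 10.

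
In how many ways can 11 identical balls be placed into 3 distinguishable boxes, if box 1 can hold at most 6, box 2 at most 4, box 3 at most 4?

Without the upper bounds there are C(13,2) = 78 ways to split 11 among 3 boxes.
Subtract solutions that violate a single cap (substitute x_i' = x_i − (cap_i+1)): x_1 ≥ 7 gives C(6,2) = 15; x_2 ≥ 5 gives C(8,2) = 28; x_3 ≥ 5 gives C(8,2) = 28. Together 71.
Add back pairs where two caps are both exceeded: 0 + 0 + 3 = 3.
By inclusion–exclusion the count is 78 − 71 + 3 = 10.

10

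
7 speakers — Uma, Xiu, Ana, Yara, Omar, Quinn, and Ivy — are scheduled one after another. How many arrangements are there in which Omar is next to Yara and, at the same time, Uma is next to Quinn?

Treat {Omar,Yara} as one block (2 orders) and {Uma,Quinn} as another (2 orders).
That leaves 5 units to arrange: 2 × 2 × 5! = 4 × 120 = 480.

480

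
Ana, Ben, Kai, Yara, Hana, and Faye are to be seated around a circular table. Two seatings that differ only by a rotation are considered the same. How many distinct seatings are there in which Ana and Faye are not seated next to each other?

72

Without the restriction there are (5)! = 120 seatings.
Those with Ana next to Faye: fuse the pair into one unit and seat 5 units around a circle — 2·(4)! = 48.
Subtracting, 120 − 48 = 72.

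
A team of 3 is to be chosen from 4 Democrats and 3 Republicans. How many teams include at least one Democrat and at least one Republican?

30

Unrestricted: C(7,3) = 35 ways to pick any 3 of the 7.
Subtract selections that omit an entire group: no Democrats → C(3,3) = 1; no Republicans → C(4,3) = 4.
Both groups omitted at once is impossible, so 35 − 5 = 30.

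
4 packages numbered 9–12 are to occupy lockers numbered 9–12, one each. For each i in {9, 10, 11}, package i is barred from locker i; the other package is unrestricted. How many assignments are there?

11

Let Aᵢ (for i ∈ {9, 10, 11}) be the placements that put package i in its forbidden locker. Any j of these fix j positions, leaving (4−j)! ways to fill the rest, and there are C(3,j) ways to pick which j.
By inclusion–exclusion, the number of valid placements is Σ_{j=0}^{3} (−1)^j C(3,j)·(4−j)!.
Computing: 24 − 18 + 6 − 1 = 11.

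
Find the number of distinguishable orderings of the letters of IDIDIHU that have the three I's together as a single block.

Treat the 3 copies of I as a single block. The multiset to arrange is then {III, D, D, H, U}, 5 items in all.
That gives (5)!/(2!) = 60 arrangements.

60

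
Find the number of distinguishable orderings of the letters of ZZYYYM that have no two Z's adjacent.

There are 6!/(3!·2!) = 60 arrangements of ZZYYYM in total.
Arrangements with the Z's together: treat ZZ as one letter, giving (5)!/(3!) = 20.
Hence 60 − 20 = 40.

40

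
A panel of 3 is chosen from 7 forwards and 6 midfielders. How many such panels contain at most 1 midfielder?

161

Split by how many midfielders are chosen (0 through 1).
Sum: C(6,0)·C(7,3) + C(6,1)·C(7,2) = 35 + 126 = 161.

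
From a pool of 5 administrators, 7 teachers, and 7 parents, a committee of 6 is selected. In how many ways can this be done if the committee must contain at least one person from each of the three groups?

22295

With no constraint there are C(19,6) = 27132 possible selections.
Subtract selections that omit an entire group: no administrators → C(14,6) = 3003; no teachers → C(12,6) = 924; no parents → C(12,6) = 924.
Add back selections omitting two groups (i.e. drawn from a single group): C(5,6) + C(7,6) + C(7,6) = 14.
By inclusion–exclusion: 27132 − 4851 + 14 = 22295.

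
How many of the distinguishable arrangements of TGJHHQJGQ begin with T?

With the first slot taken by T, it remains to arrange the other 8 letters (GJHHQJGQ).
Those 8 letters have G appearing twice, H appearing twice, J appearing twice, and Q appearing twice, giving (8)!/(2!·2!·2!·2!) = 2520.

2520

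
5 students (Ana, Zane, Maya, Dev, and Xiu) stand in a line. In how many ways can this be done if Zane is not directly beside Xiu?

72

Of the 5! = 120 arrangements, those with Zane and Xiu adjacent number 2 × 4! = 48 (treat the pair as a block with 2 internal orders).
Complementary counting: 120 − 48 = 72.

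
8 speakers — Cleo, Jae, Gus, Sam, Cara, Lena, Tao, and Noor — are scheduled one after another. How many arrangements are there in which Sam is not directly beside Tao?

There are 8! = 40320 arrangements in all. If Sam and Tao are adjacent, merging them into one block gives 2·(7)! = 10080 arrangements.
So 40320 − 10080 = 30240 arrangements keep them apart.

30240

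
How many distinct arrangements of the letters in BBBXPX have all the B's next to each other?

Treat the 3 copies of B as a single block. The multiset to arrange is then {BBB, P, X, X}, 4 items in all.
That gives (4)!/(2!) = 12 arrangements.

12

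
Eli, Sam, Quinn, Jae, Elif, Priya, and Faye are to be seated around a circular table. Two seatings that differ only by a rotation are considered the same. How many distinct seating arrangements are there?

Seat Eli anywhere (absorbing the rotational symmetry), then permute the other 6: (6)! = 720.

720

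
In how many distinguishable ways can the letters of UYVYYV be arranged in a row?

60

The 6 letters of UYVYYV have repeats: V appearing twice and Y appearing 3 times.
The number of distinct arrangements is 6!/(3!·2!) = 720/12 = 60.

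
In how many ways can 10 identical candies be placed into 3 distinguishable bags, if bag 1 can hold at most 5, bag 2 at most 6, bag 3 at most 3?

Without the upper bounds there are C(12,2) = 66 ways to split 10 among 3 bags.
Subtract solutions that violate a single cap (substitute x_i' = x_i − (cap_i+1)): x_1 ≥ 6 gives C(6,2) = 15; x_2 ≥ 7 gives C(5,2) = 10; x_3 ≥ 4 gives C(8,2) = 28. Together 53.
Add back pairs where two caps are both exceeded: 0 + 1 + 0 = 1.
By inclusion–exclusion the count is 66 − 53 + 1 = 14.

14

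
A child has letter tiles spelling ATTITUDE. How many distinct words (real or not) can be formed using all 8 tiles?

6720

ATTITUDE has 8 letters with T appearing 3 times.
Dividing 8! = 40320 by 3! = 6 for the repeated letters gives 6720.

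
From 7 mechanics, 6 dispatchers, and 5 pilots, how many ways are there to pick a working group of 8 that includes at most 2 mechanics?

Split by how many mechanics are chosen (0 through 2).
Sum: C(7,0)·C(11,8) + C(7,1)·C(11,7) + C(7,2)·C(11,6) = 165 + 2310 + 9702 = 12177.

12177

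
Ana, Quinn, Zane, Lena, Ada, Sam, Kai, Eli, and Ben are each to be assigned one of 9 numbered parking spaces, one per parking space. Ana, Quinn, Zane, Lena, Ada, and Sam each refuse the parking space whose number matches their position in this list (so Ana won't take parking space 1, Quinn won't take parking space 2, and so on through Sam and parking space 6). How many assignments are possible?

183822

Let Aᵢ (for 1 ≤ i ≤ 6) be the placements that put person i in their forbidden parking space. Any j of these fix j positions, leaving (9−j)! ways to fill the rest, and there are C(6,j) ways to pick which j.
By inclusion–exclusion, the number of valid placements is Σ_{j=0}^{6} (−1)^j C(6,j)·(9−j)!.
Computing: 362880 − 241920 + 75600 − 14400 + 1800 − 144 + 6 = 183822.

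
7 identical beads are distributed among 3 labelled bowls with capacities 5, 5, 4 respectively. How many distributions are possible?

24

By stars and bars, unrestricted non-negative solutions to x_1+…+x_3 = 7 number C(7+2,2) = 36.
Subtract solutions that violate a single cap (substitute x_i' = x_i − (cap_i+1)): x_1 ≥ 6 gives C(3,2) = 3; x_2 ≥ 6 gives C(3,2) = 3; x_3 ≥ 5 gives C(4,2) = 6. Together 12.
No two caps can be exceeded simultaneously, so the pair terms are all 0.
By inclusion–exclusion the count is 36 − 12 + 0 = 24.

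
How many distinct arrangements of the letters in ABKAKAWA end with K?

Fix K in the last position and arrange the remaining 7 letters.
Those 7 letters have A appearing 4 times, giving (7)!/(4!) = 210.

210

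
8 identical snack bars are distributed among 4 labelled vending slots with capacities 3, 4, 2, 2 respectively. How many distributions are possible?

By stars and bars, unrestricted non-negative solutions to x_1+…+x_4 = 8 number C(8+3,3) = 165.
Subtract solutions that violate a single cap (substitute x_i' = x_i − (cap_i+1)): x_1 ≥ 4 gives C(7,3) = 35; x_2 ≥ 5 gives C(6,3) = 20; x_3 ≥ 3 gives C(8,3) = 56; x_4 ≥ 3 gives C(8,3) = 56. Together 167.
Add back pairs where two caps are both exceeded: 0 + 4 + 4 + 1 + 1 + 10 = 20.
By inclusion–exclusion the count is 165 − 167 + 20 = 18.

18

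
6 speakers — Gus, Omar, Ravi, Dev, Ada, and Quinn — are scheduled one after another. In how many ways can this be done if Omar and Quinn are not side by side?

There are 6! = 720 arrangements in all. If Omar and Quinn are adjacent, merging them into one block gives 2·(5)! = 240 arrangements.
So 720 − 240 = 480 arrangements keep them apart.

480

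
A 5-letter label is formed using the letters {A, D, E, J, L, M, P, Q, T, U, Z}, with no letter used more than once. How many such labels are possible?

With no repetition, fill the 5 letters in order: 11 choices, then 10, down to 7.
That product is 11 × 10 × 9 × 8 × 7 = 55440.

55440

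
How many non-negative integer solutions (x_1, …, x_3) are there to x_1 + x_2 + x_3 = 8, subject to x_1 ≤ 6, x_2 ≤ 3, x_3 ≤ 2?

9

By stars and bars, unrestricted non-negative solutions to x_1+…+x_3 = 8 number C(8+2,2) = 45.
Subtract solutions that violate a single cap (substitute x_i' = x_i − (cap_i+1)): x_1 ≥ 7 gives C(3,2) = 3; x_2 ≥ 4 gives C(6,2) = 15; x_3 ≥ 3 gives C(7,2) = 21. Together 39.
Add back pairs where two caps are both exceeded: 0 + 0 + 3 = 3.
By inclusion–exclusion the count is 45 − 39 + 3 = 9.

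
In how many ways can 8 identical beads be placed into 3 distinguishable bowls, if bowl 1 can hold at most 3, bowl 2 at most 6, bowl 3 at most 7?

26

By stars and bars, unrestricted non-negative solutions to x_1+…+x_3 = 8 number C(8+2,2) = 45.
Subtract solutions that violate a single cap (substitute x_i' = x_i − (cap_i+1)): x_1 ≥ 4 gives C(6,2) = 15; x_2 ≥ 7 gives C(3,2) = 3; x_3 ≥ 8 gives C(2,2) = 1. Together 19.
No two caps can be exceeded simultaneously, so the pair terms are all 0.
By inclusion–exclusion the count is 45 − 19 + 0 = 26.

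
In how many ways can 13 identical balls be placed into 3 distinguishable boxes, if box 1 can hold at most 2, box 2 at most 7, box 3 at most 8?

12

Ignoring the caps, the number of non-negative solutions to x_1+…+x_3 = 13 is C(15,2) = 105.
Subtract solutions that violate a single cap (substitute x_i' = x_i − (cap_i+1)): x_1 ≥ 3 gives C(12,2) = 66; x_2 ≥ 8 gives C(7,2) = 21; x_3 ≥ 9 gives C(6,2) = 15. Together 102.
Add back pairs where two caps are both exceeded: 6 + 3 + 0 = 9.
By inclusion–exclusion the count is 105 − 102 + 9 = 12.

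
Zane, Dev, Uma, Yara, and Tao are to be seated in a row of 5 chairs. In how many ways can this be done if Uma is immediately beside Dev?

48

Treat {Uma, Dev} as a single unit. There are 4 units to order, and the pair itself can be ordered 2 ways.
That gives 2 × 4! = 2 × 24 = 48.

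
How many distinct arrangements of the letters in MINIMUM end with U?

Fix U in the last position and arrange the remaining 6 letters.
Those 6 letters have I appearing twice and M appearing 3 times, giving (6)!/(3!·2!) = 60.

60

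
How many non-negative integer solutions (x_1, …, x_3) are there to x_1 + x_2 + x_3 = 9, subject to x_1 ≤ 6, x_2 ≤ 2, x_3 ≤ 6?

15

By stars and bars, unrestricted non-negative solutions to x_1+…+x_3 = 9 number C(9+2,2) = 55.
Subtract solutions that violate a single cap (substitute x_i' = x_i − (cap_i+1)): x_1 ≥ 7 gives C(4,2) = 6; x_2 ≥ 3 gives C(8,2) = 28; x_3 ≥ 7 gives C(4,2) = 6. Together 40.
No two caps can be exceeded simultaneously, so the pair terms are all 0.
By inclusion–exclusion the count is 55 − 40 + 0 = 15.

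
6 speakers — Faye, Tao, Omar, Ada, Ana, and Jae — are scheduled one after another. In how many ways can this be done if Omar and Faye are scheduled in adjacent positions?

Place the 4 others and the Omar-Faye pair as 5 objects in a line; the pair has 2 internal arrangements.
So the count is 2·(5)! = 240.

240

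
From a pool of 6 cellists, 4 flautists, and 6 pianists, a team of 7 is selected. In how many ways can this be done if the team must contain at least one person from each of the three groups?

With no constraint there are C(16,7) = 11440 possible selections.
Subtract selections that omit an entire group: no cellists → C(10,7) = 120; no flautists → C(12,7) = 792; no pianists → C(10,7) = 120.
Add back selections omitting two groups (i.e. drawn from a single group): C(6,7) + C(4,7) + C(6,7) = 0.
By inclusion–exclusion: 11440 − 1032 + 0 = 10408.

10408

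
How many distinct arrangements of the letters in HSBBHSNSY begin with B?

Fix B in the first position and arrange the remaining 8 letters.
Those 8 letters have H appearing twice and S appearing 3 times, giving (8)!/(3!·2!) = 3360.

3360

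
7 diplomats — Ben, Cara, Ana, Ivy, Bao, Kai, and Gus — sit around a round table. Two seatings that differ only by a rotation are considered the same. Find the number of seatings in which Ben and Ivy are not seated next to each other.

480

All circular seatings of 7 people number (6)! = 720.
Seatings with Ben beside Ivy: treat them as a block with 2 internal orders, giving 2 × (5)! = 240.
Subtracting, 720 − 240 = 480.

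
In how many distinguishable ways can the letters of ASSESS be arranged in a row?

30

ASSESS has 6 letters with S appearing 4 times.
Dividing 6! = 720 by 4! = 24 for the repeated letters gives 30.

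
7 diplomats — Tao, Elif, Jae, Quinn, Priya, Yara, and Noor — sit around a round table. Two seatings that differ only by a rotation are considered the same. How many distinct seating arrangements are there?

720

Around a circle, 7 distinct people have 7!/7 = (6)! = 720 rotationally distinct seatings.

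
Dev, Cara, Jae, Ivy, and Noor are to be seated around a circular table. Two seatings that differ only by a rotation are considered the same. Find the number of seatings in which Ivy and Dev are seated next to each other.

12

Treat {Ivy, Dev} as one unit (2 internal orders) and seat the resulting 4 units around the table: (3)! circular arrangements.
So 2 × (3)! = 2 × 6 = 12.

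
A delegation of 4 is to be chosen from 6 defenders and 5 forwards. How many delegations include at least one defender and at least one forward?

Total 4-person selections from all 11: C(11,4) = 330.
Selections missing a whole group: no defenders → C(5,4) = 5; no forwards → C(6,4) = 15.
Both groups omitted at once is impossible, so 330 − 20 = 310.

310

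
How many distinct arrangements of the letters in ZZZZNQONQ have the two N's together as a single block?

Treat the 2 copies of N as a single block. The multiset to arrange is then {NN, O, Q, Q, Z, Z, Z, Z}, 8 items in all.
That gives (8)!/(4!·2!) = 840 arrangements.

840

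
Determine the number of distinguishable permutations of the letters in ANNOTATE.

Letter multiplicities in ANNOTATE: A×2, E×1, N×2, O×1, T×2.
Dividing 8! = 40320 by 2!·2!·2! = 8 for the repeated letters gives 5040.

5040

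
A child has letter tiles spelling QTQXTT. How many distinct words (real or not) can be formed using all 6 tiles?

60

Letter multiplicities in QTQXTT: Q×2, T×3, X×1.
So there are 6! / (3!·2!) = 60 distinguishable arrangements.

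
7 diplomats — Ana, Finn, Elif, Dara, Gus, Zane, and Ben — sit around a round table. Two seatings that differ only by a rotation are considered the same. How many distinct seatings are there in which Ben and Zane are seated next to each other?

Treat {Ben, Zane} as one unit (2 internal orders) and seat the resulting 6 units around the table: (5)! circular arrangements.
So 2 × (5)! = 2 × 120 = 240.

240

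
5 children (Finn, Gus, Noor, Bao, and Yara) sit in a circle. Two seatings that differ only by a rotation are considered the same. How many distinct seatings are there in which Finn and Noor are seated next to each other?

12

Glue Finn and Noor into a block (2 internal orders). Seating 4 units around a circle gives (3)! arrangements.
So 2 × (3)! = 2 × 6 = 12.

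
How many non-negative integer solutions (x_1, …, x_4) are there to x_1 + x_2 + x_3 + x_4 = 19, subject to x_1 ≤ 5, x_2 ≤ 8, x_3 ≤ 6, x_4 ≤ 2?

10

Ignoring the caps, the number of non-negative solutions to x_1+…+x_4 = 19 is C(22,3) = 1540.
Subtract solutions that violate a single cap (substitute x_i' = x_i − (cap_i+1)): x_1 ≥ 6 gives C(16,3) = 560; x_2 ≥ 9 gives C(13,3) = 286; x_3 ≥ 7 gives C(15,3) = 455; x_4 ≥ 3 gives C(19,3) = 969. Together 2270.
Add back pairs where two caps are both exceeded: 35 + 84 + 286 + 20 + 120 + 220 = 765.
Subtract triples: 0 + 4 + 20 + 1 = 25.
By inclusion–exclusion the count is 1540 − 2270 + 765 − 25 = 10.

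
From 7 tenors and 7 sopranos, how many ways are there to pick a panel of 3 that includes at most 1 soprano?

182

Split by how many sopranos are chosen (0 through 1).
Sum: C(7,0)·C(7,3) + C(7,1)·C(7,2) = 35 + 147 = 182.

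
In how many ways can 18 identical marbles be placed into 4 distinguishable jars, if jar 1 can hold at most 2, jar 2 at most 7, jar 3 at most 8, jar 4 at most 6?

46

Without the upper bounds there are C(21,3) = 1330 ways to split 18 among 4 jars.
Subtract solutions that violate a single cap (substitute x_i' = x_i − (cap_i+1)): x_1 ≥ 3 gives C(18,3) = 816; x_2 ≥ 8 gives C(13,3) = 286; x_3 ≥ 9 gives C(12,3) = 220; x_4 ≥ 7 gives C(14,3) = 364. Together 1686.
Add back pairs where two caps are both exceeded: 120 + 84 + 165 + 4 + 20 + 10 = 403.
Subtract triples: 0 + 1 + 0 + 0 = 1.
By inclusion–exclusion the count is 1330 − 1686 + 403 − 1 = 46.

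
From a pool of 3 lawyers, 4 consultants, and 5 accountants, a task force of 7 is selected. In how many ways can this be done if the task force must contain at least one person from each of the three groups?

Unrestricted: C(12,7) = 792 ways to pick any 7 of the 12.
Selections missing a whole group: no lawyers → C(9,7) = 36; no consultants → C(8,7) = 8; no accountants → C(7,7) = 1.
Add back selections omitting two groups (i.e. drawn from a single group): C(3,7) + C(4,7) + C(5,7) = 0.
By inclusion–exclusion: 792 − 45 + 0 = 747.

747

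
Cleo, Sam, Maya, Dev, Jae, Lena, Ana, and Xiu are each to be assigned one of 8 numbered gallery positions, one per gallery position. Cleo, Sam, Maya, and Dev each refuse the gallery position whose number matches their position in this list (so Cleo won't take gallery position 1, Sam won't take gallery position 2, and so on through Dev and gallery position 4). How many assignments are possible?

24024

Let Aᵢ (for 1 ≤ i ≤ 4) be the placements that put person i in their forbidden gallery position. Any j of these fix j positions, leaving (8−j)! ways to fill the rest, and there are C(4,j) ways to pick which j.
By inclusion–exclusion, the number of valid placements is Σ_{j=0}^{4} (−1)^j C(4,j)·(8−j)!.
Computing: 40320 − 20160 + 4320 − 480 + 24 = 24024.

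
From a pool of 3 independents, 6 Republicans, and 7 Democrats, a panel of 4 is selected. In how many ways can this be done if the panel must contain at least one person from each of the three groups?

With no constraint there are C(16,4) = 1820 possible selections.
Selections missing a whole group: no independents → C(13,4) = 715; no Republicans → C(10,4) = 210; no Democrats → C(9,4) = 126.
Add back selections omitting two groups (i.e. drawn from a single group): C(3,4) + C(6,4) + C(7,4) = 50.
By inclusion–exclusion: 1820 − 1051 + 50 = 819.

819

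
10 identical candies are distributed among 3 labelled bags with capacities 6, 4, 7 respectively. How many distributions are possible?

By stars and bars, unrestricted non-negative solutions to x_1+…+x_3 = 10 number C(10+2,2) = 66.
Subtract solutions that violate a single cap (substitute x_i' = x_i − (cap_i+1)): x_1 ≥ 7 gives C(5,2) = 10; x_2 ≥ 5 gives C(7,2) = 21; x_3 ≥ 8 gives C(4,2) = 6. Together 37.
No two caps can be exceeded simultaneously, so the pair terms are all 0.
By inclusion–exclusion the count is 66 − 37 + 0 = 29.

29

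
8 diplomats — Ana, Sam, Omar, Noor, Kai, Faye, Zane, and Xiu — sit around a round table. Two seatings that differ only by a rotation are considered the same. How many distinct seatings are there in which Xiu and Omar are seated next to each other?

1440

Glue Xiu and Omar into a block (2 internal orders). Seating 7 units around a circle gives (6)! arrangements.
So 2 × (6)! = 2 × 720 = 1440.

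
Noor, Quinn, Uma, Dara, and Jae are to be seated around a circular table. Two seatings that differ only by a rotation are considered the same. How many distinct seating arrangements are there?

Around a circle, 5 distinct people have 5!/5 = (4)! = 24 rotationally distinct seatings.

24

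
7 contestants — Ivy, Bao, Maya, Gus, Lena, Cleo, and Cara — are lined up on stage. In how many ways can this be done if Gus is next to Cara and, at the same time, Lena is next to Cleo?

Treat {Gus,Cara} as one block (2 orders) and {Lena,Cleo} as another (2 orders).
That leaves 5 units to arrange: 2 × 2 × 5! = 4 × 120 = 480.

480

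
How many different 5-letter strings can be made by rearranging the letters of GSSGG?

10

Letter multiplicities in GSSGG: G×3, S×2.
So there are 5! / (3!·2!) = 10 distinguishable arrangements.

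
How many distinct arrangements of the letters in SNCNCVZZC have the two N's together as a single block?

3360

Treat the 2 copies of N as a single block. The multiset to arrange is then {NN, C, C, C, S, V, Z, Z}, 8 items in all.
That gives (8)!/(3!·2!) = 3360 arrangements.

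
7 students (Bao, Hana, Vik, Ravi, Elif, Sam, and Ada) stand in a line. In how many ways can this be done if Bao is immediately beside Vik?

1440

Place the 5 others and the Bao-Vik pair as 6 objects in a line; the pair has 2 internal arrangements.
That gives 2 × 6! = 2 × 720 = 1440.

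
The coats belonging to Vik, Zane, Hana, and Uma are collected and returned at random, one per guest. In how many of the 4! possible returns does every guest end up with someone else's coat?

Count assignments avoiding every fixed point. For any j of the 4 guests fixed to their own coat, the other 4−j can be arranged in (4−j)! ways.
By inclusion–exclusion this is Σ_{j=0}^{4} (−1)^j C(4,j)·(4−j)!.
Computing: 24 − 24 + 12 − 4 + 1 = 9.

9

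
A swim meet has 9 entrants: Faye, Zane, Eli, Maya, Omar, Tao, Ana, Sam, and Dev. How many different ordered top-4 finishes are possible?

There are 9 choices for 1st place, 8 for 2nd, and so on down to 6 for position 4.
That gives 9 × 8 × 7 × 6 = 3024.

3024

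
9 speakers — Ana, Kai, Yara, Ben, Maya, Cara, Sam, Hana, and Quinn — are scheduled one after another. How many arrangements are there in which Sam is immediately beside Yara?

Glue Sam and Yara into one block (2 internal orders), leaving 8 units to arrange in a row.
So the count is 2·(8)! = 80640.

80640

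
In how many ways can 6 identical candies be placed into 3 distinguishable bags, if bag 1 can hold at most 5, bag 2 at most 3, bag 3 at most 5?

Ignoring the caps, the number of non-negative solutions to x_1+…+x_3 = 6 is C(8,2) = 28.
Subtract solutions that violate a single cap (substitute x_i' = x_i − (cap_i+1)): x_1 ≥ 6 gives C(2,2) = 1; x_2 ≥ 4 gives C(4,2) = 6; x_3 ≥ 6 gives C(2,2) = 1. Together 8.
No two caps can be exceeded simultaneously, so the pair terms are all 0.
By inclusion–exclusion the count is 28 − 8 + 0 = 20.

20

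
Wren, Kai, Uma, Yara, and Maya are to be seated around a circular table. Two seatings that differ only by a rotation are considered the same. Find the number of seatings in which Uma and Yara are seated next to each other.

12

Treat {Uma, Yara} as one unit (2 internal orders) and seat the resulting 4 units around the table: (3)! circular arrangements.
So 2 × (3)! = 2 × 6 = 12.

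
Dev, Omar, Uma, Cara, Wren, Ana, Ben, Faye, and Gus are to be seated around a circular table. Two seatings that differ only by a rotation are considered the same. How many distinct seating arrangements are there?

Seat Dev anywhere (absorbing the rotational symmetry), then permute the other 8: (8)! = 40320.

40320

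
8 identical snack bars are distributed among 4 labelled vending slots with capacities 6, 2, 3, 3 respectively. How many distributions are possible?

By stars and bars, unrestricted non-negative solutions to x_1+…+x_4 = 8 number C(8+3,3) = 165.
Subtract solutions that violate a single cap (substitute x_i' = x_i − (cap_i+1)): x_1 ≥ 7 gives C(4,3) = 4; x_2 ≥ 3 gives C(8,3) = 56; x_3 ≥ 4 gives C(7,3) = 35; x_4 ≥ 4 gives C(7,3) = 35. Together 130.
Add back pairs where two caps are both exceeded: 0 + 0 + 0 + 4 + 4 + 1 = 9.
By inclusion–exclusion the count is 165 − 130 + 9 = 44.

44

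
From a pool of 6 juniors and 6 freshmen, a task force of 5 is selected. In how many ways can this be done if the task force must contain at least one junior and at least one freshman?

780

Total 5-person selections from all 12: C(12,5) = 792.
Selections missing a whole group: no juniors → C(6,5) = 6; no freshmen → C(6,5) = 6.
Both groups omitted at once is impossible, so 792 − 12 = 780.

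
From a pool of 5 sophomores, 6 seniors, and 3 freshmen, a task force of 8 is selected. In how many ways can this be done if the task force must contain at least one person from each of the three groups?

Unrestricted: C(14,8) = 3003 ways to pick any 8 of the 14.
Selections missing a whole group: no sophomores → C(9,8) = 9; no seniors → C(8,8) = 1; no freshmen → C(11,8) = 165.
Add back selections omitting two groups (i.e. drawn from a single group): C(5,8) + C(6,8) + C(3,8) = 0.
By inclusion–exclusion: 3003 − 175 + 0 = 2828.

2828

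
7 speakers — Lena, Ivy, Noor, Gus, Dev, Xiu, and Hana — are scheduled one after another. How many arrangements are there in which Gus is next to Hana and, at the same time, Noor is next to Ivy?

480

Treat {Gus,Hana} as one block (2 orders) and {Noor,Ivy} as another (2 orders).
That leaves 5 units to arrange: 2 × 2 × 5! = 4 × 120 = 480.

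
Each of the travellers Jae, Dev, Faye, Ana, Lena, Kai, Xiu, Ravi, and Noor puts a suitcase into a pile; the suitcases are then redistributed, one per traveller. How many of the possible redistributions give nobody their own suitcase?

133496

This is the derangement count D_9: permutations of 9 items with no fixed point.
By inclusion–exclusion this is Σ_{j=0}^{9} (−1)^j C(9,j)·(9−j)!.
Computing: 362880 − 362880 + 181440 − 60480 + 15120 − 3024 + 504 − 72 + 9 − 1 = 133496.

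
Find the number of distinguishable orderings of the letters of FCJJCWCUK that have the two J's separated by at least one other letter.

Total arrangements of FCJJCWCUK: 9!/(3!·2!) = 30240.
Arrangements with the J's together: treat JJ as one letter, giving (8)!/(3!) = 6720.
Subtracting, 30240 − 6720 = 23520 arrangements keep the J's apart.

23520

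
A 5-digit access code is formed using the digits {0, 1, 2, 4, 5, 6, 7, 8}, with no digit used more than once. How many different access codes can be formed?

Choose and order 5 of the 8 symbols: the first digit has 8 options, the next 7, and so on down to 4.
That product is 8 × 7 × 6 × 5 × 4 = 6720.

6720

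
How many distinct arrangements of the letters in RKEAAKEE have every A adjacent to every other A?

Treat the 2 copies of A as a single block. The multiset to arrange is then {AA, E, E, E, K, K, R}, 7 items in all.
That gives (7)!/(3!·2!) = 420 arrangements.

420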